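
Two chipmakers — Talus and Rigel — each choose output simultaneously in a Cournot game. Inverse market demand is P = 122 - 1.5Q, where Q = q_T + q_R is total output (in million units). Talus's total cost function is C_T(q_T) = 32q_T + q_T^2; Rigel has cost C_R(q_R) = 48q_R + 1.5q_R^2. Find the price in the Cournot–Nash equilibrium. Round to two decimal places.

86.11

Talus's profit: π_T = (122 - 1.5Q)q_T - (32q_T + q_T²). Setting ∂π_T/∂q_T = 0: 90 - 5q_T - (3/2)(q_R) = 0.
Rigel's profit: π_R = (122 - 1.5Q)q_R - (48q_R + (3/2)q_R²). Setting ∂π_R/∂q_R = 0: 74 - 6q_R - (3/2)(q_T) = 0.
Best responses: q_T = (90 - (3/2)q_R)/5, q_R = (74 - (3/2)q_T)/6.
Substituting one into the other gives q_T = 572/37 and q_R = 940/111.
Total output Q = 23.9279, so price P = 122 - (3/2)·23.9279 = 86.1081.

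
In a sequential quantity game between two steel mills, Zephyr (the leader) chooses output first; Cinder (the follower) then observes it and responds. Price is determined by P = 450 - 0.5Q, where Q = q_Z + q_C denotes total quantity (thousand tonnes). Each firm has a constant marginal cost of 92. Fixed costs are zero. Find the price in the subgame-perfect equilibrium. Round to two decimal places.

The follower Cinder best-responds to any q_Z: π_C = (450 - 0.5Q)q_C - 92q_C.
Setting the follower's marginal profit to zero, 358 - (1/2)q_Z - q_C = 0, i.e. q_C = (358 - (1/2)q_Z).
Zephyr substitutes q_C(q_Z) into its own profit: π_Z = q_Z(450 - (1/2)q_Z - (358 - (1/2)q_Z)/2) - 92q_Z = (271 - (1/4)q_Z)q_Z - 92q_Z.
Leader FOC: 179 - (1/2)q_Z = 0, so q_Z = 358.
Then q_C = (358 - (1/2)·358) = 179.
Total output Q = 537, so price P = 450 - (1/2)·537 = 363/2.

181.50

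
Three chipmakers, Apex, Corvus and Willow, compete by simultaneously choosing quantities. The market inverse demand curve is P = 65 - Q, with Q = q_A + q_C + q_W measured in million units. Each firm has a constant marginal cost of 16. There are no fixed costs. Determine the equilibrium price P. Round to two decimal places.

A representative firm's profit is π_i = q_i(65 - Q) - 16q_i.
Setting ∂π_i/∂q_i = 0 with rivals' quantities fixed: 49 - 2q_i - Σ_{j≠i} q_j = 0.
By symmetry each firm produces the same amount; substituting Σ_{j≠i} q_j = 2q_i yields q_i = 49/4.
Total output Q = 147/4, so price P = 65 - 147/4 = 113/4.

28.25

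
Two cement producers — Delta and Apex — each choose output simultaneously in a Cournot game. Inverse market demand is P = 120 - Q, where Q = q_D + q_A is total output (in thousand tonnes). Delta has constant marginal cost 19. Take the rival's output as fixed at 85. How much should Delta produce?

8

With the rival's output fixed at 85, Delta's profit is π_D = (120 - 85 - q_D)q_D - (19q_D) = (35 - q_D)q_D - (19q_D).
∂π_D/∂q_D = 16 - 2q_D = 0, so q_D = 8.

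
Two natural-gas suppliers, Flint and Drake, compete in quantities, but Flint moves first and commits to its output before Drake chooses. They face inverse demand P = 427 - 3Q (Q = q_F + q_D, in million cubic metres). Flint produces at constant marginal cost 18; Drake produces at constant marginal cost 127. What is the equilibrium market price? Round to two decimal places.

The follower Drake best-responds to any q_F: π_D = (427 - 3Q)q_D - 127q_D.
Setting the follower's marginal profit to zero, 300 - 3q_F - 6q_D = 0, i.e. q_D = (300 - 3q_F)/6.
The leader anticipates this reaction. Substituting into P = 427 - 3Q gives P = 277 - (3/2)q_F, so π_F = (277 - (3/2)q_F)q_F - 18q_F.
The leader's first-order condition 259 - 3q_F = 0 yields q_F = 259/3.
Then q_D = (300 - 3·(259/3))/6 = 41/6.
Total output Q = 559/6, so price P = 427 - 3·(559/6) = 295/2.

147.50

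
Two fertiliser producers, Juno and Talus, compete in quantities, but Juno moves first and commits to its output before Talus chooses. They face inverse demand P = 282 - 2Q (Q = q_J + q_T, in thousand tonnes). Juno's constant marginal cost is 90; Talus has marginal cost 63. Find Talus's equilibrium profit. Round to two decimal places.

2329.03

Solve by backward induction. Given q_J, the follower Talus maximises π_T = (282 - 2q_J - 2q_T)q_T - 63q_T.
Follower FOC: 219 - 2q_J - 4q_T = 0, so q_T(q_J) = (219 - 2q_J)/4.
The leader anticipates this reaction. Substituting into P = 282 - 2Q gives P = 345/2 - q_J, so π_J = (345/2 - q_J)q_J - 90q_J.
The leader's first-order condition 165/2 - 2q_J = 0 yields q_J = 165/4.
Then q_T = (219 - 2·(165/4))/4 = 273/8.
Price P = 282 - 2·(603/8) = 525/4.
Talus's profit: (525/4 - 63)·(273/8) = 2329.0313.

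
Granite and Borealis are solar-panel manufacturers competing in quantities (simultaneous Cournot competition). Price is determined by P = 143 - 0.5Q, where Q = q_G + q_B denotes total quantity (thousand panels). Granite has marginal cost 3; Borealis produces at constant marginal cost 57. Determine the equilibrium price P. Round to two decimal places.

67.67

Granite's profit: π_G = (143 - 0.5Q)q_G - (3q_G). Setting ∂π_G/∂q_G = 0: 140 - q_G - (1/2)(q_B) = 0.
Borealis's profit: π_B = (143 - 0.5Q)q_B - (57q_B). Setting ∂π_B/∂q_B = 0: 86 - q_B - (1/2)(q_G) = 0.
Best responses: q_G = (140 - (1/2)q_B), q_B = (86 - (1/2)q_G).
Solving the pair: q_G = 388/3, q_B = 64/3.
Total output Q = 452/3, so price P = 143 - (1/2)·(452/3) = 203/3.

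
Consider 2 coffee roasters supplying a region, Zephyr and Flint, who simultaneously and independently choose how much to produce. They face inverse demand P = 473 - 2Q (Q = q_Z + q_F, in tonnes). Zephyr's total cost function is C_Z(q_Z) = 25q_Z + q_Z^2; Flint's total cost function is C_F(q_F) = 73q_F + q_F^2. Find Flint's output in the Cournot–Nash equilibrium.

47

Zephyr's profit: π_Z = (473 - 2Q)q_Z - (25q_Z + q_Z²). Setting ∂π_Z/∂q_Z = 0: 448 - 6q_Z - 2(q_F) = 0.
Flint's first-order condition: 400 - 6q_F - 2(q_Z) = 0.
Best responses: q_Z = (448 - 2q_F)/6, q_F = (400 - 2q_Z)/6.
Solving the pair: q_Z = 59, q_F = 47.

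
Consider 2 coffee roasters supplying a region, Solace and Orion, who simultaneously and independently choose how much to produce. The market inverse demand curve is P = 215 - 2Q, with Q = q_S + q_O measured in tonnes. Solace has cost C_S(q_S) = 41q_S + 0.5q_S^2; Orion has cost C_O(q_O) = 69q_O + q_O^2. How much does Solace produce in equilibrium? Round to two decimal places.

28.92

Solace's profit: π_S = (215 - 2Q)q_S - (41q_S + (1/2)q_S²). Setting ∂π_S/∂q_S = 0: 174 - 5q_S - 2(q_O) = 0.
Orion's first-order condition: 146 - 6q_O - 2(q_S) = 0.
So q_S = (174 - 2q_O)/5 and q_O = (146 - 2q_S)/6.
Substituting one into the other gives q_S = 376/13 and q_O = 191/13.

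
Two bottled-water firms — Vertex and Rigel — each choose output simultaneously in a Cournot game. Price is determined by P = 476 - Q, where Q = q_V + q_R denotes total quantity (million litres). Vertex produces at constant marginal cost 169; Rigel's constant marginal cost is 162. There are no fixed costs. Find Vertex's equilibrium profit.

10000

Vertex's profit: π_V = (476 - Q)q_V - (169q_V). Setting ∂π_V/∂q_V = 0: 307 - 2q_V - (q_R) = 0.
Rigel's profit: π_R = (476 - Q)q_R - (162q_R). Setting ∂π_R/∂q_R = 0: 314 - 2q_R - (q_V) = 0.
Rearranging gives the reaction functions q_V = (307 - q_R)/2 and q_R = (314 - q_V)/2.
Substituting one into the other gives q_V = 100 and q_R = 107.
Price P = 476 - 207 = 269.
Vertex's profit: (269 - 169)·100 = 10000.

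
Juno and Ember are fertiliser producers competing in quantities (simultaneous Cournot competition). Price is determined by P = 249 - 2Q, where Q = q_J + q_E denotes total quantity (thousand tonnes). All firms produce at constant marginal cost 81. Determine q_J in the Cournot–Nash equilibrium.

28

Each firm earns π_i = (249 - 2Q)q_i - 81q_i.
Setting ∂π_i/∂q_i = 0 with rivals' quantities fixed: 168 - 4q_i - 2q_j = 0.
By symmetry each firm produces the same amount; substituting q_j = q_i yields q_i = 168/6 = 28.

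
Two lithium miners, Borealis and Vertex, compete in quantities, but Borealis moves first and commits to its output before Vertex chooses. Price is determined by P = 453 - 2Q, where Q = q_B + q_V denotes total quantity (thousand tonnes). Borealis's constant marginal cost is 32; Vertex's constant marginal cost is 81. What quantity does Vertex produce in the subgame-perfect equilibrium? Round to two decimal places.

The follower Vertex best-responds to any q_B: π_V = (453 - 2Q)q_V - 81q_V.
Follower FOC: 372 - 2q_B - 4q_V = 0, so q_V(q_B) = (372 - 2q_B)/4.
The leader anticipates this reaction. Substituting into P = 453 - 2Q gives P = 267 - q_B, so π_B = (267 - q_B)q_B - 32q_B.
The leader's first-order condition 235 - 2q_B = 0 yields q_B = 235/2.
Then q_V = (372 - 2·(235/2))/4 = 137/4.

34.25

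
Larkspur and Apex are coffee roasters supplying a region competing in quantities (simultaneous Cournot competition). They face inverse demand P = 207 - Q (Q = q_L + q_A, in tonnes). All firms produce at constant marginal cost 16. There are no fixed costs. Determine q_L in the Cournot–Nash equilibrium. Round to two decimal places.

63.67

Each firm earns π_i = (207 - Q)q_i - 16q_i.
First-order condition (treating rivals' output as given): 191 - 2q_i - q_j = 0.
By symmetry each firm produces the same amount; substituting q_j = q_i yields q_i = 191/3.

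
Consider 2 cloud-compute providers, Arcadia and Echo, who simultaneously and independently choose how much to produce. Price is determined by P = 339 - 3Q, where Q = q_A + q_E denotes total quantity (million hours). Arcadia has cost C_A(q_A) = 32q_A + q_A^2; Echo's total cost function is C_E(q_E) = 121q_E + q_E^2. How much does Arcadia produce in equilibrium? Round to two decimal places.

Arcadia's profit: π_A = (339 - 3Q)q_A - (32q_A + q_A²). Setting ∂π_A/∂q_A = 0: 307 - 8q_A - 3(q_E) = 0.
Echo's first-order condition: 218 - 8q_E - 3(q_A) = 0.
So q_A = (307 - 3q_E)/8 and q_E = (218 - 3q_A)/8.
Solving the pair: q_A = 1802/55, q_E = 823/55.

32.76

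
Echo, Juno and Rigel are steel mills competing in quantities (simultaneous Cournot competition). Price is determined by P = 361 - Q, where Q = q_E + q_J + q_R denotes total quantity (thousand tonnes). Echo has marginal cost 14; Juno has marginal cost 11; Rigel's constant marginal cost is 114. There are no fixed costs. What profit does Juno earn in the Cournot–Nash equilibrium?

12996

Echo's profit: π_E = (361 - Q)q_E - (14q_E). Setting ∂π_E/∂q_E = 0: 347 - 2q_E - (q_J + q_R) = 0.
Juno's first-order condition: 350 - 2q_J - (q_E + q_R) = 0.
Rigel's profit: π_R = (361 - Q)q_R - (114q_R). Setting ∂π_R/∂q_R = 0: 247 - 2q_R - (q_E + q_J) = 0.
Adding the 3 conditions: 944 − 2Q − 2Q = 0, i.e. Q = 236.
Back-substituting: q_E = (347 − 236) = 111, q_J = (350 − 236) = 114, q_R = (247 − 236) = 11.
Price P = 361 - 236 = 125.
Juno's profit: (125 - 11)·114 = 12996.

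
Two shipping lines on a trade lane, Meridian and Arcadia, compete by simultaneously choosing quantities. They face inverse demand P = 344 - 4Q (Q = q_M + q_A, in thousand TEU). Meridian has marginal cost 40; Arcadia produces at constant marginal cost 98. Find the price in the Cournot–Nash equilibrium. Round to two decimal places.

Meridian's profit: π_M = (344 - 4Q)q_M - (40q_M). Setting ∂π_M/∂q_M = 0: 304 - 8q_M - 4(q_A) = 0.
Arcadia's profit: π_A = (344 - 4Q)q_A - (98q_A). Setting ∂π_A/∂q_A = 0: 246 - 8q_A - 4(q_M) = 0.
Best responses: q_M = (304 - 4q_A)/8, q_A = (246 - 4q_M)/8.
Substituting one into the other gives q_M = 181/6 and q_A = 47/3.
Total output Q = 275/6, so price P = 344 - 4·(275/6) = 482/3.

160.67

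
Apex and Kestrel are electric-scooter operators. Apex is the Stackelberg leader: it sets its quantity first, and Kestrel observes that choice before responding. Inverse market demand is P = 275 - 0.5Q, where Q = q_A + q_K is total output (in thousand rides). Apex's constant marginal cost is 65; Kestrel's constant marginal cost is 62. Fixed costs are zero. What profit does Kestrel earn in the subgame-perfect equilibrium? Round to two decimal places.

Solve by backward induction. Given q_A, the follower Kestrel maximises π_K = (275 - (1/2)q_A - (1/2)q_K)q_K - 62q_K.
Setting the follower's marginal profit to zero, 213 - (1/2)q_A - q_K = 0, i.e. q_K = (213 - (1/2)q_A).
Apex substitutes q_K(q_A) into its own profit: π_A = q_A(275 - (1/2)q_A - (213 - (1/2)q_A)/2) - 65q_A = (337/2 - (1/4)q_A)q_A - 65q_A.
Maximising: ∂π_A/∂q_A = 207/2 - (1/2)q_A = 0, giving q_A = 207.
Then q_K = (213 - (1/2)·207) = 219/2.
Price P = 275 - (1/2)·(633/2) = 467/4.
Kestrel's profit: (467/4 - 62)·(219/2) = 5995.1250.

5995.13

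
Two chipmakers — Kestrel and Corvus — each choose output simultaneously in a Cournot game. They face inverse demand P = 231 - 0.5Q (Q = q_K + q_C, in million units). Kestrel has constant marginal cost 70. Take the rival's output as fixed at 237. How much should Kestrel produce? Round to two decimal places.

42.50

With the rival's output fixed at 237, Kestrel's profit is π_K = (231 - (1/2)·237 - (1/2)q_K)q_K - (70q_K) = (225/2 - (1/2)q_K)q_K - (70q_K).
∂π_K/∂q_K = 85/2 - q_K = 0, so q_K = 85/2.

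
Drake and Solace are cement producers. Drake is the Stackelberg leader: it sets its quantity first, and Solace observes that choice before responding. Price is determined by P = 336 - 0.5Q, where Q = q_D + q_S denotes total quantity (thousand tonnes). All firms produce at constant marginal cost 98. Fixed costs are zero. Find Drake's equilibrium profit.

14161

The follower Solace best-responds to any q_D: π_S = (336 - 0.5Q)q_S - 98q_S.
Setting the follower's marginal profit to zero, 238 - (1/2)q_D - q_S = 0, i.e. q_S = (238 - (1/2)q_D).
Drake substitutes q_S(q_D) into its own profit: π_D = q_D(336 - (1/2)q_D - (238 - (1/2)q_D)/2) - 98q_D = (217 - (1/4)q_D)q_D - 98q_D.
Leader FOC: 119 - (1/2)q_D = 0, so q_D = 238.
Then q_S = (238 - (1/2)·238) = 119.
Price P = 336 - (1/2)·357 = 315/2.
Drake's profit: (315/2 - 98)·238 = 14161.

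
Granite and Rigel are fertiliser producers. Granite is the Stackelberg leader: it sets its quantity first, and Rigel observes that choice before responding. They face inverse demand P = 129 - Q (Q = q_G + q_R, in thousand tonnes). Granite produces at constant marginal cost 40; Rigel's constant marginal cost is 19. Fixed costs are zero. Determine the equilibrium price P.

The follower Rigel best-responds to any q_G: π_R = (129 - Q)q_R - 19q_R.
Follower FOC: 110 - q_G - 2q_R = 0, so q_R(q_G) = (110 - q_G)/2.
Granite substitutes q_R(q_G) into its own profit: π_G = q_G(129 - q_G - (110 - q_G)/2) - 40q_G = (74 - (1/2)q_G)q_G - 40q_G.
The leader's first-order condition 34 - q_G = 0 yields q_G = 34.
Then q_R = (110 - 34)/2 = 38.
Total output Q = 72, so price P = 129 - 72 = 57.

57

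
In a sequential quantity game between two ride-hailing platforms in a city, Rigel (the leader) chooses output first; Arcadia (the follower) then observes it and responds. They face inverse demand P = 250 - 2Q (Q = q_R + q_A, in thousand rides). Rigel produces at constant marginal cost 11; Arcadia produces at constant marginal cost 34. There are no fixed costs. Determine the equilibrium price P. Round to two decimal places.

Solve by backward induction. Given q_R, the follower Arcadia maximises π_A = (250 - 2q_R - 2q_A)q_A - 34q_A.
∂π_A/∂q_A = 216 - 2q_R - 4q_A = 0 gives the reaction function q_A = (216 - 2q_R)/4.
The leader anticipates this reaction. Substituting into P = 250 - 2Q gives P = 142 - q_R, so π_R = (142 - q_R)q_R - 11q_R.
Maximising: ∂π_R/∂q_R = 131 - 2q_R = 0, giving q_R = 131/2.
Then q_A = (216 - 2·(131/2))/4 = 85/4.
Total output Q = 347/4, so price P = 250 - 2·(347/4) = 153/2.

76.50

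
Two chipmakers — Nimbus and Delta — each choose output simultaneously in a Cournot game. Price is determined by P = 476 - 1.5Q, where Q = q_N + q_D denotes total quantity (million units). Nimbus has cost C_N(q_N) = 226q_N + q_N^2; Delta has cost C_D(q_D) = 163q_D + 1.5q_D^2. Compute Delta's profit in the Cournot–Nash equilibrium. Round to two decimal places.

5516.82

Nimbus's profit: π_N = (476 - 1.5Q)q_N - (226q_N + q_N²). Setting ∂π_N/∂q_N = 0: 250 - 5q_N - (3/2)(q_D) = 0.
Delta's first-order condition: 313 - 6q_D - (3/2)(q_N) = 0.
So q_N = (250 - (3/2)q_D)/5 and q_D = (313 - (3/2)q_N)/6.
Substituting one into the other gives q_N = 1374/37 and q_D = 42.8829.
Price P = 476 - (3/2)·80.0180 = 355.9730.
Delta's profit: 355.9730·42.8829 - 163·42.8829 - (3/2)·42.8829² = 5516.8249.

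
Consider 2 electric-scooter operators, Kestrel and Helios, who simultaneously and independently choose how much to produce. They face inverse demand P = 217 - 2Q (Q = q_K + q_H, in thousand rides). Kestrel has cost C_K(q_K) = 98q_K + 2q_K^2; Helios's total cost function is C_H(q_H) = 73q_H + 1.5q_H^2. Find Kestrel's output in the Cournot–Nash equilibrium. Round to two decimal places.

10.48

Kestrel's profit: π_K = (217 - 2Q)q_K - (98q_K + 2q_K²). Setting ∂π_K/∂q_K = 0: 119 - 8q_K - 2(q_H) = 0.
Helios's profit: π_H = (217 - 2Q)q_H - (73q_H + (3/2)q_H²). Setting ∂π_H/∂q_H = 0: 144 - 7q_H - 2(q_K) = 0.
Best responses: q_K = (119 - 2q_H)/8, q_H = (144 - 2q_K)/7.
Solving the pair: q_K = 545/52, q_H = 457/26.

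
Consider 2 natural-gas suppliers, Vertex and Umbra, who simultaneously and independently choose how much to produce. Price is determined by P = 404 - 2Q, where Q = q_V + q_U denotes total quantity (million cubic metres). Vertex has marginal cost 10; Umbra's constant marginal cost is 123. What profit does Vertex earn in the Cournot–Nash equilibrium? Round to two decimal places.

Vertex's profit: π_V = (404 - 2Q)q_V - (10q_V). Setting ∂π_V/∂q_V = 0: 394 - 4q_V - 2(q_U) = 0.
Umbra's first-order condition: 281 - 4q_U - 2(q_V) = 0.
So q_V = (394 - 2q_U)/4 and q_U = (281 - 2q_V)/4.
Solving the pair: q_V = 169/2, q_U = 28.
Price P = 404 - 2·(225/2) = 179.
Vertex's profit: (179 - 10)·(169/2) = 14280.5000.

14280.50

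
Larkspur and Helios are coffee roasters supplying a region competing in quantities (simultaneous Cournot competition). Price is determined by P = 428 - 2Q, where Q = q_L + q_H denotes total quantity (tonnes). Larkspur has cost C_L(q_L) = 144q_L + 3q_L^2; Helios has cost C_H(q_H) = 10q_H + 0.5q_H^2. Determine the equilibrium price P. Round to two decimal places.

Larkspur's profit: π_L = (428 - 2Q)q_L - (144q_L + 3q_L²). Setting ∂π_L/∂q_L = 0: 284 - 10q_L - 2(q_H) = 0.
Helios's profit: π_H = (428 - 2Q)q_H - (10q_H + (1/2)q_H²). Setting ∂π_H/∂q_H = 0: 418 - 5q_H - 2(q_L) = 0.
Best responses: q_L = (284 - 2q_H)/10, q_H = (418 - 2q_L)/5.
Substituting one into the other gives q_L = 292/23 and q_H = 1806/23.
Total output Q = 91.2174, so price P = 428 - 2·91.2174 = 245.5652.

245.57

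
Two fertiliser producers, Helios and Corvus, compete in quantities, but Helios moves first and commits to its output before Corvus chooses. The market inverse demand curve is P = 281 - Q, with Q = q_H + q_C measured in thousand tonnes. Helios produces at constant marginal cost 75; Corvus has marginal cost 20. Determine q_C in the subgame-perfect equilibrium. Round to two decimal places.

Solve by backward induction. Given q_H, the follower Corvus maximises π_C = (281 - q_H - q_C)q_C - 20q_C.
∂π_C/∂q_C = 261 - q_H - 2q_C = 0 gives the reaction function q_C = (261 - q_H)/2.
The leader anticipates this reaction. Substituting into P = 281 - Q gives P = 301/2 - (1/2)q_H, so π_H = (301/2 - (1/2)q_H)q_H - 75q_H.
The leader's first-order condition 151/2 - q_H = 0 yields q_H = 151/2.
Then q_C = (261 - 151/2)/2 = 371/4.

92.75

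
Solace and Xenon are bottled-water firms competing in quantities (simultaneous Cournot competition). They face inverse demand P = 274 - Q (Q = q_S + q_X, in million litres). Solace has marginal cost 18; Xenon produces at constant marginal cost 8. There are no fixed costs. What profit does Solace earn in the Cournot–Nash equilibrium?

Solace's profit: π_S = (274 - Q)q_S - (18q_S). Setting ∂π_S/∂q_S = 0: 256 - 2q_S - (q_X) = 0.
Xenon's profit: π_X = (274 - Q)q_X - (8q_X). Setting ∂π_X/∂q_X = 0: 266 - 2q_X - (q_S) = 0.
Rearranging gives the reaction functions q_S = (256 - q_X)/2 and q_X = (266 - q_S)/2.
Solving the pair: q_S = 82, q_X = 92.
Price P = 274 - 174 = 100.
Solace's profit: (100 - 18)·82 = 6724.

6724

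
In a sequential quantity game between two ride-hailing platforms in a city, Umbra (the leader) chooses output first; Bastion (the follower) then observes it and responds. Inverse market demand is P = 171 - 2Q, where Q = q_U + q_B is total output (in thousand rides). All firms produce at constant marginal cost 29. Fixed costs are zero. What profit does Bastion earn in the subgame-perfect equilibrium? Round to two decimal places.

The follower Bastion best-responds to any q_U: π_B = (171 - 2Q)q_B - 29q_B.
Setting the follower's marginal profit to zero, 142 - 2q_U - 4q_B = 0, i.e. q_B = (142 - 2q_U)/4.
The leader anticipates this reaction. Substituting into P = 171 - 2Q gives P = 100 - q_U, so π_U = (100 - q_U)q_U - 29q_U.
Maximising: ∂π_U/∂q_U = 71 - 2q_U = 0, giving q_U = 71/2.
Then q_B = (142 - 2·(71/2))/4 = 71/4.
Price P = 171 - 2·(213/4) = 129/2.
Bastion's profit: (129/2 - 29)·(71/4) = 630.1250.

630.13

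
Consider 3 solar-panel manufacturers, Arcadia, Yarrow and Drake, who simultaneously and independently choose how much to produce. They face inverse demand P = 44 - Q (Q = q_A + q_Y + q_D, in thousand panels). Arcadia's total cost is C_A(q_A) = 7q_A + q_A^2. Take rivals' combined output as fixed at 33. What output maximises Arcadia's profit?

1

With rivals' combined output fixed at 33, Arcadia's profit is π_A = (44 - 33 - q_A)q_A - (7q_A + q_A²) = (11 - q_A)q_A - (7q_A + q_A²).
∂π_A/∂q_A = 4 - 4q_A = 0, so q_A = 1.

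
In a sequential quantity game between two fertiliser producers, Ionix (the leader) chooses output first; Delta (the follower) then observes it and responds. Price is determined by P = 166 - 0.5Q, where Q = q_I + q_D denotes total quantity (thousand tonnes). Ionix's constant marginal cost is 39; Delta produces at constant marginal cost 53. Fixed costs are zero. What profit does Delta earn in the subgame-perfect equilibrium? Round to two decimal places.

903.13

Solve by backward induction. Given q_I, the follower Delta maximises π_D = (166 - (1/2)q_I - (1/2)q_D)q_D - 53q_D.
Setting the follower's marginal profit to zero, 113 - (1/2)q_I - q_D = 0, i.e. q_D = (113 - (1/2)q_I).
The leader anticipates this reaction. Substituting into P = 166 - 0.5Q gives P = 219/2 - (1/4)q_I, so π_I = (219/2 - (1/4)q_I)q_I - 39q_I.
Maximising: ∂π_I/∂q_I = 141/2 - (1/2)q_I = 0, giving q_I = 141.
Then q_D = (113 - (1/2)·141) = 85/2.
Price P = 166 - (1/2)·(367/2) = 297/4.
Delta's profit: (297/4 - 53)·(85/2) = 903.1250.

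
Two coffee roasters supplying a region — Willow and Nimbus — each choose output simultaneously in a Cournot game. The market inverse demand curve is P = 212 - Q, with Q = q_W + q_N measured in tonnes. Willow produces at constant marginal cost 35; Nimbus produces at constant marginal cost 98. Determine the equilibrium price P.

115

Willow's profit: π_W = (212 - Q)q_W - (35q_W). Setting ∂π_W/∂q_W = 0: 177 - 2q_W - (q_N) = 0.
Nimbus's first-order condition: 114 - 2q_N - (q_W) = 0.
So q_W = (177 - q_N)/2 and q_N = (114 - q_W)/2.
Substituting one into the other gives q_W = 80 and q_N = 17.
Total output Q = 97, so price P = 212 - 97 = 115.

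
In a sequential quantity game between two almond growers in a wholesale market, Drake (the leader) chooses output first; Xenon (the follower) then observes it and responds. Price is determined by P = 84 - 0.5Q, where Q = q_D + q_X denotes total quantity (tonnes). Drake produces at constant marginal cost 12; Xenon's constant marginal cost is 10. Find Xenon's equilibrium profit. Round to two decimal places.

Solve by backward induction. Given q_D, the follower Xenon maximises π_X = (84 - (1/2)q_D - (1/2)q_X)q_X - 10q_X.
∂π_X/∂q_X = 74 - (1/2)q_D - q_X = 0 gives the reaction function q_X = (74 - (1/2)q_D).
Drake substitutes q_X(q_D) into its own profit: π_D = q_D(84 - (1/2)q_D - (74 - (1/2)q_D)/2) - 12q_D = (47 - (1/4)q_D)q_D - 12q_D.
Leader FOC: 35 - (1/2)q_D = 0, so q_D = 70.
Then q_X = (74 - (1/2)·70) = 39.
Price P = 84 - (1/2)·109 = 59/2.
Xenon's profit: (59/2 - 10)·39 = 1521/2.

760.50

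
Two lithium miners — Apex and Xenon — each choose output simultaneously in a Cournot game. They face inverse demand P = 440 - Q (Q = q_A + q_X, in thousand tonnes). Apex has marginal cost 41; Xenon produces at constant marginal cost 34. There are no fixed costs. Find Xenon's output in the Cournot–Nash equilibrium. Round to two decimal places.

Apex's profit: π_A = (440 - Q)q_A - (41q_A). Setting ∂π_A/∂q_A = 0: 399 - 2q_A - (q_X) = 0.
Xenon's profit: π_X = (440 - Q)q_X - (34q_X). Setting ∂π_X/∂q_X = 0: 406 - 2q_X - (q_A) = 0.
Best responses: q_A = (399 - q_X)/2, q_X = (406 - q_A)/2.
Substituting one into the other gives q_A = 392/3 and q_X = 413/3.

137.67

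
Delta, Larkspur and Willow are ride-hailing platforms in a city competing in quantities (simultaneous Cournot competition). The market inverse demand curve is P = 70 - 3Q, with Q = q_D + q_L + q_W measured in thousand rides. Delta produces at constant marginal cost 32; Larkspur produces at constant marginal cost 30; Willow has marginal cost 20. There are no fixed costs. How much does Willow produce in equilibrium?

Delta's profit: π_D = (70 - 3Q)q_D - (32q_D). Setting ∂π_D/∂q_D = 0: 38 - 6q_D - 3(q_L + q_W) = 0.
Larkspur's first-order condition: 40 - 6q_L - 3(q_D + q_W) = 0.
Willow's profit: π_W = (70 - 3Q)q_W - (20q_W). Setting ∂π_W/∂q_W = 0: 50 - 6q_W - 3(q_D + q_L) = 0.
Adding the 3 conditions: 128 − 6Q − 6Q = 0, i.e. Q = 32/3.
Back-substituting: q_D = (38 − 32)/3 = 2, q_L = (40 − 32)/3 = 8/3, q_W = (50 − 32)/3 = 6.

6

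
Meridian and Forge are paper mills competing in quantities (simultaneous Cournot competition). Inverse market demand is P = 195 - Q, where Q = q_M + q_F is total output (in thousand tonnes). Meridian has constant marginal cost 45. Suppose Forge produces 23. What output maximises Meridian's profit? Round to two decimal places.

With the rival's output fixed at 23, Meridian's profit is π_M = (195 - 23 - q_M)q_M - (45q_M) = (172 - q_M)q_M - (45q_M).
∂π_M/∂q_M = 127 - 2q_M = 0, so q_M = 127/2.

63.50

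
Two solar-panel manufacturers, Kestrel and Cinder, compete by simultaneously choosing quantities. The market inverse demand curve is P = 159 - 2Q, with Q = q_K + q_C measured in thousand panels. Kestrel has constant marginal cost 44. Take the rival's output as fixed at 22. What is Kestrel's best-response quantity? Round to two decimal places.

17.75

With the rival's output fixed at 22, Kestrel's profit is π_K = (159 - 2·22 - 2q_K)q_K - (44q_K) = (115 - 2q_K)q_K - (44q_K).
∂π_K/∂q_K = 71 - 4q_K = 0, so q_K = 71/4.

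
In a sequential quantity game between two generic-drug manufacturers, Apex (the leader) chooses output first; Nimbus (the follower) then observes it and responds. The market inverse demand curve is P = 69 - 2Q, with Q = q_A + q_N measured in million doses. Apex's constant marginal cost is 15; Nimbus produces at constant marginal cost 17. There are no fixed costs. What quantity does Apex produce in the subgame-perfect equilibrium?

14

The follower Nimbus best-responds to any q_A: π_N = (69 - 2Q)q_N - 17q_N.
∂π_N/∂q_N = 52 - 2q_A - 4q_N = 0 gives the reaction function q_N = (52 - 2q_A)/4.
Apex substitutes q_N(q_A) into its own profit: π_A = q_A(69 - 2q_A - (52 - 2q_A)/2) - 15q_A = (43 - q_A)q_A - 15q_A.
The leader's first-order condition 28 - 2q_A = 0 yields q_A = 14.
Then q_N = (52 - 2·14)/4 = 6.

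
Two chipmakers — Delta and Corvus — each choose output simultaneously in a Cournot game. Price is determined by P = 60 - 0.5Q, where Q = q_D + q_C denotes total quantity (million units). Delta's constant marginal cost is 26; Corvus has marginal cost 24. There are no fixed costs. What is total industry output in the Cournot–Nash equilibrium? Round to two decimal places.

Delta's profit: π_D = (60 - 0.5Q)q_D - (26q_D). Setting ∂π_D/∂q_D = 0: 34 - q_D - (1/2)(q_C) = 0.
Corvus's first-order condition: 36 - q_C - (1/2)(q_D) = 0.
Best responses: q_D = (34 - (1/2)q_C), q_C = (36 - (1/2)q_D).
Substituting one into the other gives q_D = 64/3 and q_C = 76/3.
Total output Q = 64/3 + 76/3 = 140/3.

46.67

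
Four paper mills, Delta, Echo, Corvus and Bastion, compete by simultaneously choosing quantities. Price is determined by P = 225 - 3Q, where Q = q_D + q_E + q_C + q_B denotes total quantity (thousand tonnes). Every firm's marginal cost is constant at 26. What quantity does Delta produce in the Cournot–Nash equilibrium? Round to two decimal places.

Each firm earns π_i = (225 - 3Q)q_i - 26q_i.
First-order condition (treating rivals' output as given): 199 - 6q_i - 3·Σ_{j≠i} q_j = 0.
By symmetry each firm produces the same amount; substituting Σ_{j≠i} q_j = 3q_i yields q_i = 199/15.

13.27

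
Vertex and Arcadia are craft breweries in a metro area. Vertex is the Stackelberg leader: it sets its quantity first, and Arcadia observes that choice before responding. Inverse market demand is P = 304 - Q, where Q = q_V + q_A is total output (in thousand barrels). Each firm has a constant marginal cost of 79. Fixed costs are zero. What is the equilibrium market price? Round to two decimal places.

135.25

Solve by backward induction. Given q_V, the follower Arcadia maximises π_A = (304 - q_V - q_A)q_A - 79q_A.
Setting the follower's marginal profit to zero, 225 - q_V - 2q_A = 0, i.e. q_A = (225 - q_V)/2.
Vertex substitutes q_A(q_V) into its own profit: π_V = q_V(304 - q_V - (225 - q_V)/2) - 79q_V = (383/2 - (1/2)q_V)q_V - 79q_V.
Maximising: ∂π_V/∂q_V = 225/2 - q_V = 0, giving q_V = 225/2.
Then q_A = (225 - 225/2)/2 = 225/4.
Total output Q = 675/4, so price P = 304 - 675/4 = 541/4.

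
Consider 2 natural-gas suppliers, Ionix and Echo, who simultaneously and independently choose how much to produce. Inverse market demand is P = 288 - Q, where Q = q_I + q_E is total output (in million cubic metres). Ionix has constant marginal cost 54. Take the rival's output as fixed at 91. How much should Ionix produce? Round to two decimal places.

71.50

With the rival's output fixed at 91, Ionix's profit is π_I = (288 - 91 - q_I)q_I - (54q_I) = (197 - q_I)q_I - (54q_I).
∂π_I/∂q_I = 143 - 2q_I = 0, so q_I = 143/2.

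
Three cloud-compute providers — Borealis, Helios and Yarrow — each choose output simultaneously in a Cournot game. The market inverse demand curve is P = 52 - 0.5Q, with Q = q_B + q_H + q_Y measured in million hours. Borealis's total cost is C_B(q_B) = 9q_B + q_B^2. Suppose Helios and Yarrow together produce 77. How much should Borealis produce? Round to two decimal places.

With rivals' combined output fixed at 77, Borealis's profit is π_B = (52 - (1/2)·77 - (1/2)q_B)q_B - (9q_B + q_B²) = (27/2 - (1/2)q_B)q_B - (9q_B + q_B²).
∂π_B/∂q_B = 9/2 - 3q_B = 0, so q_B = 3/2.

1.50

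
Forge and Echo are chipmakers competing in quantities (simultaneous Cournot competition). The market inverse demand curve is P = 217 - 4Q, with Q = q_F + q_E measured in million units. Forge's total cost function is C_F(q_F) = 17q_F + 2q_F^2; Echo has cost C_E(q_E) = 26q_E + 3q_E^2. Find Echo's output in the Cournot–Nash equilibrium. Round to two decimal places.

9.82

Forge's profit: π_F = (217 - 4Q)q_F - (17q_F + 2q_F²). Setting ∂π_F/∂q_F = 0: 200 - 12q_F - 4(q_E) = 0.
Echo's profit: π_E = (217 - 4Q)q_E - (26q_E + 3q_E²). Setting ∂π_E/∂q_E = 0: 191 - 14q_E - 4(q_F) = 0.
Rearranging gives the reaction functions q_F = (200 - 4q_E)/12 and q_E = (191 - 4q_F)/14.
Substituting one into the other gives q_F = 509/38 and q_E = 373/38.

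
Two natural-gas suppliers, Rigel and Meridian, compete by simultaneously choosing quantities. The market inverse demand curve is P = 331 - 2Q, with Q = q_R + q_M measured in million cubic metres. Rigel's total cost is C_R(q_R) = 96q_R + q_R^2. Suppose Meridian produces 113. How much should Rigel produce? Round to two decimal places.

With the rival's output fixed at 113, Rigel's profit is π_R = (331 - 2·113 - 2q_R)q_R - (96q_R + q_R²) = (105 - 2q_R)q_R - (96q_R + q_R²).
∂π_R/∂q_R = 9 - 6q_R = 0, so q_R = 3/2.

1.50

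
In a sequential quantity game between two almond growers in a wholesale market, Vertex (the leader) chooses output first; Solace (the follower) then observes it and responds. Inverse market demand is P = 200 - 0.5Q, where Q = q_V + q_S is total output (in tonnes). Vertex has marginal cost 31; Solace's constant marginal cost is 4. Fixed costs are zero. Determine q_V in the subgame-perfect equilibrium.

The follower Solace best-responds to any q_V: π_S = (200 - 0.5Q)q_S - 4q_S.
Setting the follower's marginal profit to zero, 196 - (1/2)q_V - q_S = 0, i.e. q_S = (196 - (1/2)q_V).
The leader anticipates this reaction. Substituting into P = 200 - 0.5Q gives P = 102 - (1/4)q_V, so π_V = (102 - (1/4)q_V)q_V - 31q_V.
Maximising: ∂π_V/∂q_V = 71 - (1/2)q_V = 0, giving q_V = 142.
Then q_S = (196 - (1/2)·142) = 125.

142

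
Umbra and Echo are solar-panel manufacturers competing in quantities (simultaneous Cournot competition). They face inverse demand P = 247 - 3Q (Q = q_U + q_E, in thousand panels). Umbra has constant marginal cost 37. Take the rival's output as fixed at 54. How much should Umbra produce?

With the rival's output fixed at 54, Umbra's profit is π_U = (247 - 3·54 - 3q_U)q_U - (37q_U) = (85 - 3q_U)q_U - (37q_U).
∂π_U/∂q_U = 48 - 6q_U = 0, so q_U = 8.

8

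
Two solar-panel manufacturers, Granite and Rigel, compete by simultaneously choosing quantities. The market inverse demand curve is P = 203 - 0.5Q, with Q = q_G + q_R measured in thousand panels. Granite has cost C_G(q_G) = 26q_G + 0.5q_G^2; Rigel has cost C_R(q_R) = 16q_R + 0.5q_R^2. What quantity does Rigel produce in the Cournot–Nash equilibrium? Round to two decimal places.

76.13

Granite's profit: π_G = (203 - 0.5Q)q_G - (26q_G + (1/2)q_G²). Setting ∂π_G/∂q_G = 0: 177 - 2q_G - (1/2)(q_R) = 0.
Rigel's first-order condition: 187 - 2q_R - (1/2)(q_G) = 0.
So q_G = (177 - (1/2)q_R)/2 and q_R = (187 - (1/2)q_G)/2.
Substituting one into the other gives q_G = 1042/15 and q_R = 1142/15.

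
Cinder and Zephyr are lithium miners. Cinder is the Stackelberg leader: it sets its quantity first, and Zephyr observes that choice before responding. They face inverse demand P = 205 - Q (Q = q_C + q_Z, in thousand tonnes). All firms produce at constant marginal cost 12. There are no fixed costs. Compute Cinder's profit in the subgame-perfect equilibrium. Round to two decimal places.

4656.13

Solve by backward induction. Given q_C, the follower Zephyr maximises π_Z = (205 - q_C - q_Z)q_Z - 12q_Z.
Follower FOC: 193 - q_C - 2q_Z = 0, so q_Z(q_C) = (193 - q_C)/2.
The leader anticipates this reaction. Substituting into P = 205 - Q gives P = 217/2 - (1/2)q_C, so π_C = (217/2 - (1/2)q_C)q_C - 12q_C.
Maximising: ∂π_C/∂q_C = 193/2 - q_C = 0, giving q_C = 193/2.
Then q_Z = (193 - 193/2)/2 = 193/4.
Price P = 205 - 579/4 = 241/4.
Cinder's profit: (241/4 - 12)·(193/2) = 4656.1250.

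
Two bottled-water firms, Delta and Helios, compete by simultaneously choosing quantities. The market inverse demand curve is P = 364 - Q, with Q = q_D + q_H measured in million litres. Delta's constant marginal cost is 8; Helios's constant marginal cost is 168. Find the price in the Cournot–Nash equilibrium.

180

Delta's profit: π_D = (364 - Q)q_D - (8q_D). Setting ∂π_D/∂q_D = 0: 356 - 2q_D - (q_H) = 0.
Helios's first-order condition: 196 - 2q_H - (q_D) = 0.
Rearranging gives the reaction functions q_D = (356 - q_H)/2 and q_H = (196 - q_D)/2.
Substituting one into the other gives q_D = 172 and q_H = 12.
Total output Q = 184, so price P = 364 - 184 = 180.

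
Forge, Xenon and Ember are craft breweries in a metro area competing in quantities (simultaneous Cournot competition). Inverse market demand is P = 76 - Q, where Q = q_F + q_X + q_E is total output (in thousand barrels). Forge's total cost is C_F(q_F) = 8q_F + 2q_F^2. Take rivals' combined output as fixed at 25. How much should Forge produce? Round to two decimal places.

7.17

With rivals' combined output fixed at 25, Forge's profit is π_F = (76 - 25 - q_F)q_F - (8q_F + 2q_F²) = (51 - q_F)q_F - (8q_F + 2q_F²).
∂π_F/∂q_F = 43 - 6q_F = 0, so q_F = 43/6.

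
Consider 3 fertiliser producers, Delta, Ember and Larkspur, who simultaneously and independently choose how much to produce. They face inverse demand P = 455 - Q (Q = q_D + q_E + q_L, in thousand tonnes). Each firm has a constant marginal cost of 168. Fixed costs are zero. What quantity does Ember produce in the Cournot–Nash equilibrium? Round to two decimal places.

A representative firm's profit is π_i = q_i(455 - Q) - 168q_i.
First-order condition (treating rivals' output as given): 287 - 2q_i - Σ_{j≠i} q_j = 0.
By symmetry each firm produces the same amount; substituting Σ_{j≠i} q_j = 2q_i yields q_i = 287/4.

71.75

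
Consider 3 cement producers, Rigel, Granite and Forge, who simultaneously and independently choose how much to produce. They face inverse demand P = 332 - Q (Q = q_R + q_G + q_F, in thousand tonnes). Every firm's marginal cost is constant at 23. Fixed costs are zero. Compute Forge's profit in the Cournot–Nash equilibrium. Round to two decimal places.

5967.56

A representative firm's profit is π_i = q_i(332 - Q) - 23q_i.
Setting ∂π_i/∂q_i = 0 with rivals' quantities fixed: 309 - 2q_i - Σ_{j≠i} q_j = 0.
With identical firms every q_j equals q_i, so Σ_{j≠i} q_j = 2q_i and 309 = 4q_i, giving q_i = 309/4.
Price P = 332 - 927/4 = 401/4.
Forge's profit: (401/4 - 23)·(309/4) = 5967.5625.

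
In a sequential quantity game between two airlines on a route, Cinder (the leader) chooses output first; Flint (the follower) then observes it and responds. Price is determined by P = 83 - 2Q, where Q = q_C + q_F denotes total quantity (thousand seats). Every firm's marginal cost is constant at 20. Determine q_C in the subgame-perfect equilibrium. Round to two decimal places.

15.75

The follower Flint best-responds to any q_C: π_F = (83 - 2Q)q_F - 20q_F.
Setting the follower's marginal profit to zero, 63 - 2q_C - 4q_F = 0, i.e. q_F = (63 - 2q_C)/4.
Cinder substitutes q_F(q_C) into its own profit: π_C = q_C(83 - 2q_C - (63 - 2q_C)/2) - 20q_C = (103/2 - q_C)q_C - 20q_C.
Leader FOC: 63/2 - 2q_C = 0, so q_C = 63/4.
Then q_F = (63 - 2·(63/4))/4 = 63/8.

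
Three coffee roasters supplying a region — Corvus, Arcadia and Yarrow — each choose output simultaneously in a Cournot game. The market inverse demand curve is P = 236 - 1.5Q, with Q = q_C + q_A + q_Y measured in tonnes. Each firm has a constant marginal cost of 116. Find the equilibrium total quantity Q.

A representative firm's profit is π_i = q_i(236 - 1.5Q) - 116q_i.
Setting ∂π_i/∂q_i = 0 with rivals' quantities fixed: 120 - 3q_i - (3/2)·Σ_{j≠i} q_j = 0.
By symmetry each firm produces the same amount; substituting Σ_{j≠i} q_j = 2q_i yields q_i = 120/6 = 20.
Total output Q = 20 + 20 + 20 = 60.

60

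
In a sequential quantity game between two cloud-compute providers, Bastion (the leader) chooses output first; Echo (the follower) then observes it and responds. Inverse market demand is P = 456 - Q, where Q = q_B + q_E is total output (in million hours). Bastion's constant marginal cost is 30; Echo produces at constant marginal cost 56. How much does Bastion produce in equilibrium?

226

The follower Echo best-responds to any q_B: π_E = (456 - Q)q_E - 56q_E.
Setting the follower's marginal profit to zero, 400 - q_B - 2q_E = 0, i.e. q_E = (400 - q_B)/2.
Bastion substitutes q_E(q_B) into its own profit: π_B = q_B(456 - q_B - (400 - q_B)/2) - 30q_B = (256 - (1/2)q_B)q_B - 30q_B.
Maximising: ∂π_B/∂q_B = 226 - q_B = 0, giving q_B = 226.
Then q_E = (400 - 226)/2 = 87.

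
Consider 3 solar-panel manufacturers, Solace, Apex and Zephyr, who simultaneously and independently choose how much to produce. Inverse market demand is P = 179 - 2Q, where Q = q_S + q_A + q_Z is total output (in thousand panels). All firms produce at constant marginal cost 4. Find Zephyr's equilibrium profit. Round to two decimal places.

Each firm earns π_i = (179 - 2Q)q_i - 4q_i.
First-order condition (treating rivals' output as given): 175 - 4q_i - 2·Σ_{j≠i} q_j = 0.
With identical firms every q_j equals q_i, so Σ_{j≠i} q_j = 2q_i and 175 = 8q_i, giving q_i = 175/8.
Price P = 179 - 2·(525/8) = 191/4.
Zephyr's profit: (191/4 - 4)·(175/8) = 957.0313.

957.03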